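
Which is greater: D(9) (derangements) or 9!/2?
9!/2

Explanation: D(9) = (9-1)·[D(8) + D(7)] = 8·[14,833 + 1,854] = 133,496; 9!/2 = 362,880/2 = 181,440.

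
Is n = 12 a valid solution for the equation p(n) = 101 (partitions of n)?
No

Explanation: Pentagonal recurrence p(n) = p(n−1) + p(n−2) − p(n−5) − p(n−7) + …: p(12) = p(11) + p(10) − p(7) − p(5) + p(0) = 56 + 42 − 15 − 7 + 1 = 77, which does not equal 101.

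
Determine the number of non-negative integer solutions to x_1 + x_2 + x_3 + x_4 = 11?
364

Working:
C(11+4-1, 4-1) = 364.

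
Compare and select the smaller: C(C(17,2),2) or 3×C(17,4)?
3×C(17,4)

Reasoning: C(C(17,2),2)=9,180, 3×C(17,4)=7,140.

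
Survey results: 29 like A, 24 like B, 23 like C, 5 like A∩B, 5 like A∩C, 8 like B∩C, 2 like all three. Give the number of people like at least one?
60
|A∪B∪C| = 29+24+23-5-5-8+2 = 60.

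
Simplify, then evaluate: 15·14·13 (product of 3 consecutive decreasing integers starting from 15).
2,730

This is P(15,3) = 15!/(12)! = 2,730.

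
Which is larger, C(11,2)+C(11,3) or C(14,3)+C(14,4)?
C(14,3)+C(14,4)

Working:
First=220, Second=1,365.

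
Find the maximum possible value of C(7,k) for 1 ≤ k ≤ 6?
35

Solution: C(7,k) is maximised at the centre of the row: C(7,3) = 35.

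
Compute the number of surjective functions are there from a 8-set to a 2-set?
254

Explanation: Onto functions = 2! × S(8,2)
First compute S(8,2) via recurrence:
Using the Stirling recurrence: S(n,k) = k·S(n-1,k) + S(n-1,k-1)
S(8,2) = 2·S(7,2) + S(7,1)
         = 2·63 + 1
         = 126 + 1
         = 127
Then: 2 × 127 = 254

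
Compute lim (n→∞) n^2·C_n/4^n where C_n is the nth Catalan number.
∞

Explanation: C_n ~ 4^n/(n^(3/2)√π), so n^2·C_n/4^n ~ n^(2 − 3/2)/√π → ∞.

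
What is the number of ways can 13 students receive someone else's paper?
2,290,792,932

Working:
Using D(n) = (n-1)[D(n-1) + D(n-2)]:
D(13) = (13-1) × [D(12) + D(11)]
      = 12 × [176214841 + 14684570]
      = 12 × 190899411
      = 2,290,792,932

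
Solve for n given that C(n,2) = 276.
24

Reasoning: C(n,2) = n(n−1)/2! is increasing in n, and n(n−1) = 2!·276 = 552 ≈ (n−0.5)^2 gives n ≈ 24.0. Check: C(22,2) = 231, C(23,2) = 253, C(24,2) = 276 ✓. So n = 24.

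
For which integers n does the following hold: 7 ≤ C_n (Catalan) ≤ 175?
4, 5, 6

Solution: C_3=5; C_4=14; C_5=42; C_6=132; C_7=429. So valid n = 4, 5, 6.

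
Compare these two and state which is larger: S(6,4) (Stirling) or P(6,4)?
P(6,4)

Explanation: S(6,4) = 4·S(5,4) + S(5,3) = 4·10 + 25 = 65; P(6,4) = 360.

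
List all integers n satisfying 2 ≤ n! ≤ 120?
2, 3, 4, 5

Explanation: n! is strictly increasing; 2! = 2 and 5! = 120, so valid n = 2, 3, 4, 5.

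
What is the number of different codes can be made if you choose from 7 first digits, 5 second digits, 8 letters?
By the multiplication principle: 7 × 5 × 8 = 280.
Final answer: 280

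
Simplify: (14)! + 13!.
93,405,312,000

(14)! + 13! = (14)·13! + 13! = (14+1)·13! = 15·13! = 93,405,312,000.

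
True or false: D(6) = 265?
True

Solution: Derangements of 6 elements: D(6) = (6-1)·[D(5) + D(4)] = 5·[44 + 9] = 265.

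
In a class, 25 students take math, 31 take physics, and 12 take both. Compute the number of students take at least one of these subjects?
44

Solution: |A∪B| = |A|+|B|-|A∩B| = 25+31-12 = 44.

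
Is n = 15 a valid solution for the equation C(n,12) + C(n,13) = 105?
No
C(15,12) + C(15,13) = 455 + 105 = 560, which does not equal 105.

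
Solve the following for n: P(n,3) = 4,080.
17

Working:
P(n,3) = n(n−1)(n−2) is increasing in n; n(n−1)(n−2) ≈ (n−1)^3 = 4,080 gives n ≈ 17.0. Check: P(15,3) = 2,730, P(16,3) = 3,360, P(17,3) = 4,080 ✓. So n = 17.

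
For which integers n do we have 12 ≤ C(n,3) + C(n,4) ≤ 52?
C(4,3)+C(4,4)=5; C(5,3)+C(5,4)=15; C(6,3)+C(6,4)=35; C(7,3)+C(7,4)=70. So valid n = 5, 6.

Answer: 5, 6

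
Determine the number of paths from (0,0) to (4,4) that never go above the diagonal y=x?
14

Working:
Counted by the Catalan number C_4: C_4 = C(8,4)/(4+1) = 70/5 = 14.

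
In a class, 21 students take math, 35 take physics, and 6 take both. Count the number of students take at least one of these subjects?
50

Solution: |A∪B| = |A|+|B|-|A∩B| = 21+35-6 = 50.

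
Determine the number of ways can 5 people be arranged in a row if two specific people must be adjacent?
Treat pair as unit: (5-1)! arrangements × 2 internal orders = 48.

Answer: 48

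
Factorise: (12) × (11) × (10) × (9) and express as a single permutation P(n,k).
P(12,4) = 12!/(8)!

Working:
Product of 4 consecutive descending integers starting at 12: P(12,4) = 12!/8! = 11,880.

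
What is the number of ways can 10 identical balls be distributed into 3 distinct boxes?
C(10+3-1, 3-1) = C(12, 2) = 66.
Final answer: 66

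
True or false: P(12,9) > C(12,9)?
P(12,9) = 79,833,600 and C(12,9) = 220; P(n,r) = r! × C(n,r) so P > C whenever r ≥ 2.
Final answer: True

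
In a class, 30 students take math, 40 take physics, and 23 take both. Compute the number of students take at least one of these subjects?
47

Working:
|A∪B| = |A|+|B|-|A∩B| = 30+40-23 = 47.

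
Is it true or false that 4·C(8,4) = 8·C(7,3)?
True

Absorption identity k·C(n,k) = n·C(n-1,k-1). LHS = 4·70 = 280; RHS = 8·35 = 280.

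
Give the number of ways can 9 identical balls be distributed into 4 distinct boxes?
220

Reasoning: C(9+4-1, 4-1) = C(12, 3) = 220.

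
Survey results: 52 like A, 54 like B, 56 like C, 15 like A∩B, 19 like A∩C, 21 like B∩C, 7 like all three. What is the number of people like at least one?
|A∪B∪C| = 52+54+56-15-19-21+7 = 114.
Final answer: 114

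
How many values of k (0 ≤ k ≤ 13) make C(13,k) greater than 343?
6

Working:
Row 13 is unimodal and symmetric about k=13/2. C(13,3)=286 ≤ 343; C(13,4)=715 > 343; by symmetry C(13,k) > 343 for k = 4..9. That's 9 - 4 + 1 = 6 values.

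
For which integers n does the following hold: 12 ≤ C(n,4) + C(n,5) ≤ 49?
C(5,4)+C(5,5)=6; C(6,4)+C(6,5)=21; C(7,4)+C(7,5)=56. So valid n = 6.

Answer: 6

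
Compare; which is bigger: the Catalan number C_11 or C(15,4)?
C_11

Explanation: C_11 = C(22,11)/(11+1) = 705,432/12 = 58,786; C(15,4) = 1,365.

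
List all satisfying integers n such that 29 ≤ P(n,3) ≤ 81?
5

Working:
P(4,3)=24; P(5,3)=60; P(6,3)=120. So valid n = 5.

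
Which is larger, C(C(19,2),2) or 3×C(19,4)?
C(C(19,2),2)
C(C(19,2),2)=14,535, 3×C(19,4)=11,628.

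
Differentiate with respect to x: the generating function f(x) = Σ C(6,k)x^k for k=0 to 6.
Σ k·C(6,k)x^(k-1) for k=1 to 6

Working:
Term-by-term differentiation gives Σ k·C(6,k)x^{k-1} for k=1 to 6.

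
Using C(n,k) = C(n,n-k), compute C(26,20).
230,230

Working:
C(26,20) = C(26,6) = 230,230.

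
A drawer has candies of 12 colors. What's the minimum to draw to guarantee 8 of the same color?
85
Worst case: 7 of each = 84. One more: 85.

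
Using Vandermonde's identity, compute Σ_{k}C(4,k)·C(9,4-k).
715

Solution: = C(4+9,4) = C(13,4) = 715.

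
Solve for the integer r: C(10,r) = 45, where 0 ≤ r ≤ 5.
2

Working:
C(10,r) is increasing for 0 ≤ r ≤ 5. Stepping up (C(10,r+1) = C(10,r)·(10−r)/(r+1)): C(10,1) = 10, C(10,2) = 45 ✓. So r = 2.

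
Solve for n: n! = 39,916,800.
11

Working:
n! is strictly increasing. 9! = 362,880, 10! = 3,628,800, 11! = 39,916,800 ✓. So n = 11.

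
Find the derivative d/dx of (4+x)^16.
Using the power rule: d/dx (4+x)^16 = 16(4+x)^{15}.

Answer: 16(4+x)^15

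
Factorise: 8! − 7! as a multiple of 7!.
7 × 7! = 35,280

8! − 7! = 8·7! − 7! = (8 − 1)·7! = 7 × 7! = 35,280.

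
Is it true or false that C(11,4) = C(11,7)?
True

Solution: Symmetry C(n,k) = C(n,n-k): C(11,4) = 330 and C(11,7) = 330. Both sides agree, so the statement holds.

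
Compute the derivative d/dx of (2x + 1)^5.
Chain rule: 5(2x+1)^{4} × 2 = 10(2x+1)^{4}.

Answer: 10(2x + 1)^4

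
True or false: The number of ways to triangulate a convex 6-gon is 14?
True

Working:
Triangulations of a convex 6-gon are counted by the Catalan number C_4: C_4 = C(8,4)/(4+1) = 70/5 = 14.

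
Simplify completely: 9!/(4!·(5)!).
126

Working:
This is C(9,4) = 126.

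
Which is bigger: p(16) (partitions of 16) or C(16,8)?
C(16,8)

Solution: Pentagonal recurrence p(n) = p(n−1) + p(n−2) − p(n−5) − p(n−7) + …: p(16) = p(15) + p(14) − p(11) − p(9) + p(4) + p(1) = 176 + 135 − 56 − 30 + 5 + 1 = 231; C(16,8) = 12,870.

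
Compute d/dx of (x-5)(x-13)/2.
(2x - 18)/2

d/dx[(x-5)(x-13)] = (x-13) + (x-5) = 2x - 18. Dividing by 2 gives (2x - 18)/2.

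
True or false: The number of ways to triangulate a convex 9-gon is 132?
False
Triangulations of a convex 9-gon are counted by the Catalan number C_7: C_7 = C(14,7)/(7+1) = 3,432/8 = 429.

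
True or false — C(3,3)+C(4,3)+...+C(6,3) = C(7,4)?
Hockey stick identity gives Σ = C(7,4) = 35; RHS C(7,4) = 35.

Answer: True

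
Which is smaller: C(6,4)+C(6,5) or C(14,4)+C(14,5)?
C(6,4)+C(6,5)

Explanation: First=21, Second=3,003.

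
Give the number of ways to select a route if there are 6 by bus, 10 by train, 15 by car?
31

Explanation: By the addition principle: 6 + 10 + 15 = 31.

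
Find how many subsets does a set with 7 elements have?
128

Each element can be included or excluded: 2^7 = 128.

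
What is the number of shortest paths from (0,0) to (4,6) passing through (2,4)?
90

Explanation: To (2,4): C(6,2)=15. From there: C(4,2)=6. Total: 90.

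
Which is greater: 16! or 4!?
16!=20,922,789,888,000, 4!=24. 16! > 4!.

Answer: 16!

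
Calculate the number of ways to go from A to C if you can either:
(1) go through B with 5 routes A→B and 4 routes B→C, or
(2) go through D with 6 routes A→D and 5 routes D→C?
Route via B: 5×4=20. Route via D: 6×5=30. Total: 50.
Final answer: 50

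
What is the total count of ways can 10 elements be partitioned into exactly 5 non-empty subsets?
This equals S(10,5), the Stirling number of the 2nd kind.
Using the Stirling recurrence: S(n,k) = k·S(n-1,k) + S(n-1,k-1)
S(10,5) = 5·S(9,5) + S(9,4)
         = 5·6951 + 7770
         = 34755 + 7770
         = 42,525
Final answer: 42,525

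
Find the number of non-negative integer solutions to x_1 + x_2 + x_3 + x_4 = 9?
220

Explanation: C(9+4-1, 4-1) = 220.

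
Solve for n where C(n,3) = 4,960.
C(n,3) = n(n−1)(n−2)/3! is increasing in n, and n(n−1)(n−2) = 3!·4,960 = 29,760 ≈ (n−1)^3 gives n ≈ 32.0. Check: C(30,3) = 4,060, C(31,3) = 4,495, C(32,3) = 4,960 ✓. So n = 32.

Answer: 32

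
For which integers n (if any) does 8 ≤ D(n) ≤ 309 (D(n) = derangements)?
4, 5, 6

Working:
Using D(n) = (n−1)[D(n−1) + D(n−2)] with D(1)=0, D(2)=1: D(3)=2; D(4)=9; D(5)=44; D(6)=265; D(7)=1,854. So valid n = 4, 5, 6.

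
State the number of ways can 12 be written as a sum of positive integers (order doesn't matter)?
77

Explanation: Pentagonal recurrence p(n) = p(n−1) + p(n−2) − p(n−5) − p(n−7) + …: p(12) = p(11) + p(10) − p(7) − p(5) + p(0) = 56 + 42 − 15 − 7 + 1 = 77.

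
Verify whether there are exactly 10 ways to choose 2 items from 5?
True

Reasoning: C(5,2) = 10.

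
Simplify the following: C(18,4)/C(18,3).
15/4

Working:
C(n,k+1)/C(n,k) = (n−k)/(k+1). Here (18−3)/(3+1) = 15/4 = 15/4.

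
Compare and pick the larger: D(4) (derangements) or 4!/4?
D(4)

Explanation: D(4) = (4-1)·[D(3) + D(2)] = 3·[2 + 1] = 9; 4!/4 = 24/4 = 6.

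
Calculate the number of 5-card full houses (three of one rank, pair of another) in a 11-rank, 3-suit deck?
330

Reasoning: Triple rank: 11. Triple suits: C(3,3)=1. Pair rank: 10. Pair suits: C(3,2)=3. Total: 330.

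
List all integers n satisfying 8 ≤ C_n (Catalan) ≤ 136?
4, 5, 6

Reasoning: C_3=5; C_4=14; C_5=42; C_6=132; C_7=429. So valid n = 4, 5, 6.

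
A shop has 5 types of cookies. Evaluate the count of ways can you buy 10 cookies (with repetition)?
Stars and bars: C(10+5-1, 10) = C(14, 10) = 1,001.

Answer: 1,001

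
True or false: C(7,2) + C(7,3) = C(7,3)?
False

Explanation: Pascal's identity gives C(8,3) = 56, whereas C(7,3) = 35.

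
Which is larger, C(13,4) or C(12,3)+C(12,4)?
Equal

Reasoning: By Pascal's identity: C(13,4) = C(12,3)+C(12,4) = 715. Equal.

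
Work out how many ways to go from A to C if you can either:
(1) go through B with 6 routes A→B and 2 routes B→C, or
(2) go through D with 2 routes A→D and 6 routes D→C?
24

Working:
Route via B: 6×2=12. Route via D: 2×6=12. Total: 24.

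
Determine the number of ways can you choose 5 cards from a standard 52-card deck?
2,598,960

Working:
C(52,5) = 2,598,960.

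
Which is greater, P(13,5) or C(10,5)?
P(13,5)

Reasoning: P(13,5)=154,440, C(10,5)=252.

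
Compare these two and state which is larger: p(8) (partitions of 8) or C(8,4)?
C(8,4)

Explanation: Pentagonal recurrence p(n) = p(n−1) + p(n−2) − p(n−5) − p(n−7) + …: p(8) = p(7) + p(6) − p(3) − p(1) = 15 + 11 − 3 − 1 = 22; C(8,4) = 70.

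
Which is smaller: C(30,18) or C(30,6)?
C(30,18)=86,493,225, C(30,6)=593,775.

Answer: C(30,6)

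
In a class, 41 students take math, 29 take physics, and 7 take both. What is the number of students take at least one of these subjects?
63

Solution: |A∪B| = |A|+|B|-|A∩B| = 41+29-7 = 63.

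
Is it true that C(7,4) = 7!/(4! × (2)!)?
False

The correct denominator is 4!×3!, giving C(7,4) = 35; the stated RHS is 7!/(4!×2!) = 105 ≠ 35, so the statement does not hold.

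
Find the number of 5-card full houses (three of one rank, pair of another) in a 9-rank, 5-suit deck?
Triple rank: 9. Triple suits: C(5,3)=10. Pair rank: 8. Pair suits: C(5,2)=10. Total: 7,200.
Final answer: 7,200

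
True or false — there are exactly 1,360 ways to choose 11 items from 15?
C(15,11) = 1,365 ≠ 1360.

Answer: False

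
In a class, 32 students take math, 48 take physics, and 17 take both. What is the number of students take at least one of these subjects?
|A∪B| = |A|+|B|-|A∩B| = 32+48-17 = 63.
Final answer: 63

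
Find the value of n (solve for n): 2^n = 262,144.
262,144 = 1,024 × 256 = 2^10 × 2^8 = 2^18, so n = 18.

Answer: 18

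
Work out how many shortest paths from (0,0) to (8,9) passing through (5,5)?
8,820

Reasoning: To (5,5): C(10,5)=252. From there: C(7,3)=35. Total: 8,820.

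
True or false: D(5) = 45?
False

Explanation: Derangements of 5 elements: D(5) = (5-1)·[D(4) + D(3)] = 4·[9 + 2] = 44.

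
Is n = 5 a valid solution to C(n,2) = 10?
Yes

Working:
C(5,2) = 5·4/2! = 20/2 = 10, which equals 10.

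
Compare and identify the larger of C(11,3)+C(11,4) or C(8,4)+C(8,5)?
C(11,3)+C(11,4)

Working:
First=495, Second=126.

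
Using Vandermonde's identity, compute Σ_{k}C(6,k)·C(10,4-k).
1,820

Explanation: = C(6+10,4) = C(16,4) = 1,820.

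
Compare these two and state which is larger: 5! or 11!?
11!

5!=120, 11!=39,916,800. 11! > 5!.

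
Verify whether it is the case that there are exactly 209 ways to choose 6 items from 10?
C(10,6) = 210 ≠ 209.
Final answer: False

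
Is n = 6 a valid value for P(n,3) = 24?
No

Explanation: P(6,3) = 6·5·4 = 120, which does not equal 24.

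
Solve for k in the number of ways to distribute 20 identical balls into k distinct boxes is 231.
3

Reasoning: Stars and bars: the count is C(20+k−1, k−1), increasing in k. k=2: C(21,1) = 21, k=3: C(22,2) = 231 ✓. So k = 3.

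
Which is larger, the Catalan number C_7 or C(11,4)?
C_7

Explanation: C_7 = C(14,7)/(7+1) = 3,432/8 = 429; C(11,4) = 330.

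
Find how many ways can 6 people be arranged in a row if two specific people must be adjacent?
240

Reasoning: Treat pair as unit: (6-1)! arrangements × 2 internal orders = 240.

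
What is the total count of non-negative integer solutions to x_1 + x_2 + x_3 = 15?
136

Reasoning: C(15+3-1, 3-1) = 136.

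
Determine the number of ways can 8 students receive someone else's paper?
14,833

Reasoning: Using D(n) = (n-1)[D(n-1) + D(n-2)]:
D(8) = (8-1) × [D(7) + D(6)]
      = 7 × [1854 + 265]
      = 7 × 2119
      = 14,833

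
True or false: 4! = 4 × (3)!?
True

Working:
By definition n! = n × (n-1)!, so 4! = 4 × 3!.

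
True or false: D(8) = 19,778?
Derangements of 8 elements: D(8) = (8-1)·[D(7) + D(6)] = 7·[1,854 + 265] = 14,833.

Answer: False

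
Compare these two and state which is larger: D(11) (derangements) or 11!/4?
D(11)

D(11) = (11-1)·[D(10) + D(9)] = 10·[1,334,961 + 133,496] = 14,684,570; 11!/4 = 39,916,800/4 = 9,979,200.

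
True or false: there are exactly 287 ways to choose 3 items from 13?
False
C(13,3) = 286 ≠ 287.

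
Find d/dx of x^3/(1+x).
(3x^2(1+x) - x^3)/(1+x)²

Reasoning: Quotient rule: [3x^{2}(1+x) - x^3]/(1+x)².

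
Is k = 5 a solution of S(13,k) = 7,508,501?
Yes

Explanation: S(13,5) = 5·S(12,5) + S(12,4) = 5·1,379,400 + 611,501 = 7,508,501, which equals 7,508,501.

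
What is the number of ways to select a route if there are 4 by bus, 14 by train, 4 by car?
22

Reasoning: By the addition principle: 4 + 14 + 4 = 22.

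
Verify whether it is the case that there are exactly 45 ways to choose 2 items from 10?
True
C(10,2) = 45.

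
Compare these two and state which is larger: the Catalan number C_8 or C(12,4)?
C_8

Reasoning: C_8 = C(16,8)/(8+1) = 12,870/9 = 1,430; C(12,4) = 495.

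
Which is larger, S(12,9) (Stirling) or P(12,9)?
P(12,9)

Working:
S(12,9) = 9·S(11,9) + S(11,8) = 9·1,155 + 11,880 = 22,275; P(12,9) = 79,833,600.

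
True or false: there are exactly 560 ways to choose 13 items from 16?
True

Working:
C(16,13) = 560.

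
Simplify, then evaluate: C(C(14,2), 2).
4,095

Working:
C(14,2) = 91, then C(91, 2) = 4,095.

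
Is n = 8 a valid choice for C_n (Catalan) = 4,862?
No

Solution: C_8 = C(16,8)/(8+1) = 12,870/9 = 1,430, which does not equal 4,862.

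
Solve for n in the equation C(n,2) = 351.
27

Solution: C(n,2) = n(n−1)/2! is increasing in n, and n(n−1) = 2!·351 = 702 ≈ (n−0.5)^2 gives n ≈ 27.0. Check: C(25,2) = 300, C(26,2) = 325, C(27,2) = 351 ✓. So n = 27.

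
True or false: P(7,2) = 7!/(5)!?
True

Working:
Permutation formula P(n,k) = n!/(n-k)!: 7!/5! = 5,040/120 = 42 = P(7,2). The statement holds.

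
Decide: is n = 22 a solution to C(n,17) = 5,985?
No

Explanation: C(22,17) = 22·21·20·19·18·17·16·15·14·13·12·11·10·9·8·7·6/17! = 9,366,672,731,480,064,000/355,687,428,096,000 = 26,334, which does not equal 5,985.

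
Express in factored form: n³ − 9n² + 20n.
n³ − 9n² + 20n = n(n² − 9n + 20) = n(n − 4)(n − 5).

Answer: n(n − 4)(n − 5)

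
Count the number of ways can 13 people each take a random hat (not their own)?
2,290,792,932

Explanation: Using D(n) = (n-1)[D(n-1) + D(n-2)]:
D(13) = (13-1) × [D(12) + D(11)]
      = 12 × [176214841 + 14684570]
      = 12 × 190899411
      = 2,290,792,932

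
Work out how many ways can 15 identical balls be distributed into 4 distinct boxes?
816

Explanation: C(15+4-1, 4-1) = C(18, 3) = 816.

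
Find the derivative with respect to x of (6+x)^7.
7(6+x)^6

Solution: Using the power rule: d/dx (6+x)^7 = 7(6+x)^{6}.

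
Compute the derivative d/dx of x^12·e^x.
(12x^11 + x^12)e^x

Working:
Product rule: d/dx[x^12]·e^x + x^12·d/dx[e^x] = 12x^{11}e^x + x^12e^x.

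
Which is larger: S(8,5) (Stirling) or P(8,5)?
P(8,5)

Reasoning: S(8,5) = 5·S(7,5) + S(7,4) = 5·140 + 350 = 1,050; P(8,5) = 6,720.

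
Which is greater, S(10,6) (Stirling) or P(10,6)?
S(10,6) = 6·S(9,6) + S(9,5) = 6·2,646 + 6,951 = 22,827; P(10,6) = 151,200.
Final answer: P(10,6)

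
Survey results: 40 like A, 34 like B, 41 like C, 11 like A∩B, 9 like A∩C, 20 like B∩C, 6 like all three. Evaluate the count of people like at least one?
81

Reasoning: |A∪B∪C| = 40+34+41-11-9-20+6 = 81.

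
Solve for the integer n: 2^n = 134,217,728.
27

134,217,728 = 1,024 × 1,024 × 128 = 2^10 × 2^10 × 2^7 = 2^27, so n = 27.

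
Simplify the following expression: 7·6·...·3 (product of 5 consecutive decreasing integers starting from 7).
2,520

Reasoning: This is P(7,5) = 7!/(2)! = 2,520.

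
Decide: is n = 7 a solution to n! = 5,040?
Yes

Reasoning: 7! = 7·6! = 7·720 = 5,040, which equals 5,040.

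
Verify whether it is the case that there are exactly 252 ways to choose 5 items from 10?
True

Explanation: C(10,5) = 252.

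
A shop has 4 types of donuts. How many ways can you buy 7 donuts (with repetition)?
120

Solution: Stars and bars: C(7+4-1, 7) = C(10, 7) = 120.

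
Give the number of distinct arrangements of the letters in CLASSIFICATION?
1,816,214,400
Word has 14 letters (C=2, L=1, A=2, S=2, I=3, F=1, T=1, O=1, N=1). Arrangements: 14!/Π(k!) = 1,816,214,400.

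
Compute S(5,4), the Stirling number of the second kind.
10

Reasoning: Using the Stirling recurrence: S(n,k) = k·S(n-1,k) + S(n-1,k-1)
S(5,4) = 4·S(4,4) + S(4,3)
         = 4·1 + 6
         = 4 + 6
         = 10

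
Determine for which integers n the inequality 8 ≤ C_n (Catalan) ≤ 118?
C_3=5; C_4=14; C_5=42; C_6=132. So valid n = 4, 5.
Final answer: 4, 5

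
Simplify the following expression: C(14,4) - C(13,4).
286

Reasoning: C(14,4) - C(13,4) = C(13,3) = 286.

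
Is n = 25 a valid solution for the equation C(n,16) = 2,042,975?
C(25,16) = 25·24·23·22·21·20·19·18·17·16·15·14·13·12·11·10/16! = 42,744,736,671,436,800,000/20,922,789,888,000 = 2,042,975, which equals 2,042,975.

Answer: Yes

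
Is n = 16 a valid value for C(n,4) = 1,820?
Yes

C(16,4) = 16·15·14·13/4! = 43,680/24 = 1,820, which equals 1,820.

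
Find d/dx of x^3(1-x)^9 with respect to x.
3x^2(1-x)^9 - 9x^3(1-x)^8

Solution: Product rule: 3x^{2}(1-x)^{9} + x^3·(-9)(1-x)^{8}.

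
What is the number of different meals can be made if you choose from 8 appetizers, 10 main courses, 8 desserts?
640

Reasoning: By the multiplication principle: 8 × 10 × 8 = 640.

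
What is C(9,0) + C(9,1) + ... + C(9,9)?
Sum of binomial coefficients = 2^9 = 512.

Answer: 512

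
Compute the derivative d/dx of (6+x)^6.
6(6+x)^5

Using the power rule: d/dx (6+x)^6 = 6(6+x)^{5}.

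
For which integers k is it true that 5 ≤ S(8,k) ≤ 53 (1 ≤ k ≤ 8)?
7

Working:
S(8,1)=1; S(8,2)=127; S(8,3)=966; S(8,4)=1,701; S(8,5)=1,050; S(8,6)=266; S(8,7)=28; S(8,8)=1. So valid k = 7.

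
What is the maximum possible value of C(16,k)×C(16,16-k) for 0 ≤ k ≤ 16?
C(16,k)·C(16,16-k) = C(16,k)², maximised at the centre k = 8: C(16,8)² = 165,636,900.
Final answer: 165,636,900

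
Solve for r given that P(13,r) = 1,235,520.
6

Reasoning: P(13,r) = 13·12·…·(13−r+1), a product of r factors. Multiplying down from 13: 13 = 13; 13·12 = 156; 13·12·11 = 1,716; 13·12·11·10 = 17,160; 13·12·11·10·9 = 154,440; 13·12·11·10·9·8 = 1,235,520 ✓ (6 factors). So r = 6.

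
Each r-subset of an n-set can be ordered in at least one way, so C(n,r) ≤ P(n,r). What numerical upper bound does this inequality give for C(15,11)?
P(15,11) = 15·14·13·12·11·10·9·8·7·6·5 = 54,486,432,000, so C(15,11) ≤ 54,486,432,000. (The bound is loose by a factor of 11! = 39,916,800: C(15,11) = 54,486,432,000/39,916,800 = 1,365.)

Answer: 54,486,432,000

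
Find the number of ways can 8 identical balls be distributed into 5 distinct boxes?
495

Solution: C(8+5-1, 5-1) = C(12, 4) = 495.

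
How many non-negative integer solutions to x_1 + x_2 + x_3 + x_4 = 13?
560

Explanation: C(13+4-1, 4-1) = 560.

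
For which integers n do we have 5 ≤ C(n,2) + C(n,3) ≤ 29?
4, 5

C(3,2)+C(3,3)=4; C(4,2)+C(4,3)=10; C(5,2)+C(5,3)=20; C(6,2)+C(6,3)=35. So valid n = 4, 5.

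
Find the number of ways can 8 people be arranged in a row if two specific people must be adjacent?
10,080
Treat pair as unit: (8-1)! arrangements × 2 internal orders = 10,080.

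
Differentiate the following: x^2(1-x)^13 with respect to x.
2x^1(1-x)^13 - 13x^2(1-x)^12

Solution: Product rule: 2x^{1}(1-x)^{13} + x^2·(-13)(1-x)^{12}.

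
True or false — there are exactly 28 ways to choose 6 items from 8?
True

Working:
C(8,6) = 28.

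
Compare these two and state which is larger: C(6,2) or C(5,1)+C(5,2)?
By Pascal's identity: C(6,2) = C(5,1)+C(5,2) = 15. Equal.
Final answer: Equal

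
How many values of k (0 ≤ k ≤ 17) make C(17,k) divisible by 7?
6

Explanation: Checking C(17,k) mod 7 for k = 0..17: divisible at k = 4, 5, 6, 11, 12, 13. That's 6 values.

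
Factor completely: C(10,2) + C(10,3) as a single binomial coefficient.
C(11,3)

Working:
By Pascal's identity: C(10,2) + C(10,3) = C(11,3) = 165.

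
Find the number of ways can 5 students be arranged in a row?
Arrangements of 5 distinct objects: 5! = 120.
Final answer: 120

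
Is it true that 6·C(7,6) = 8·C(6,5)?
False

Solution: Absorption identity k·C(n,k) = n·C(n-1,k-1). LHS = 6·7 = 42; RHS = 8·6 = 48.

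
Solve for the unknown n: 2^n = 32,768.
15

Working:
32,768 = 1,024 × 32 = 2^10 × 2^5 = 2^15, so n = 15.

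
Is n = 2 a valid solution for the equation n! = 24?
No

Explanation: 2! = 2·1! = 2·1 = 2, which does not equal 24.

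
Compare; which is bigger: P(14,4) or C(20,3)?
P(14,4)

Explanation: P(14,4)=24,024, C(20,3)=1,140.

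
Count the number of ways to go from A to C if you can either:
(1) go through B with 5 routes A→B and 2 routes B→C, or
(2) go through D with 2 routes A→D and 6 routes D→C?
22
Route via B: 5×2=10. Route via D: 2×6=12. Total: 22.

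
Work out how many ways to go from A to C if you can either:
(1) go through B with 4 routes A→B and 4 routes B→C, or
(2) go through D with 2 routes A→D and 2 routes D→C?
Route via B: 4×4=16. Route via D: 2×2=4. Total: 20.

Answer: 20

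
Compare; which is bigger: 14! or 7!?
14!=87,178,291,200, 7!=5,040. 14! > 7!.
Final answer: 14!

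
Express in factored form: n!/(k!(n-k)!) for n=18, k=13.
This is the binomial coefficient C(18,13) = 8,568.
Final answer: C(18,13) = 8,568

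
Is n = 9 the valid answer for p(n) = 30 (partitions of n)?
Pentagonal recurrence p(n) = p(n−1) + p(n−2) − p(n−5) − p(n−7) + …: p(9) = p(8) + p(7) − p(4) − p(2) = 22 + 15 − 5 − 2 = 30, which equals 30.
Final answer: Yes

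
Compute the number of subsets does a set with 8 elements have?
256

Solution: Each element can be included or excluded: 2^8 = 256.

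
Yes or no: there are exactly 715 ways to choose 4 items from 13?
Yes
C(13,4) = 715.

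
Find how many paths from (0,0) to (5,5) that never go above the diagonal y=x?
Counted by the Catalan number C_5: C_5 = C(10,5)/(5+1) = 252/6 = 42.

Answer: 42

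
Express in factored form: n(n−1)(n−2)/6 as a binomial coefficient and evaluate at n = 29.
n(n−1)(n−2)/6 = n!/(3!(n−3)!) = C(n,3). At n = 29: C(29,3) = 3,654.
Final answer: C(n,3); C(29,3) = 3,654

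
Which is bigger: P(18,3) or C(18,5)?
C(18,5)

Explanation: P(18,3)=4,896, C(18,5)=8,568.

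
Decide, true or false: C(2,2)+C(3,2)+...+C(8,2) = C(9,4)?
False

Working:
Hockey stick identity gives Σ = C(9,3) = 84; RHS C(9,4) = 126.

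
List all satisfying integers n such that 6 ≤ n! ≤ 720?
3, 4, 5, 6

Explanation: n! is strictly increasing; 3! = 6 and 6! = 720, so valid n = 3, 4, 5, 6.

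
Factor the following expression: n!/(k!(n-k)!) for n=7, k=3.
C(7,3) = 35

Explanation: This is the binomial coefficient C(7,3) = 35.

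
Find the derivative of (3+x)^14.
Using the power rule: d/dx (3+x)^14 = 14(3+x)^{13}.

Answer: 14(3+x)^13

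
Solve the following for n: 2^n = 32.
5

Reasoning: 2^5 = 32, so n = 5.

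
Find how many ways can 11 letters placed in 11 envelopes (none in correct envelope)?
14,684,570

Solution: Using D(n) = (n-1)[D(n-1) + D(n-2)]:
D(11) = (11-1) × [D(10) + D(9)]
      = 10 × [1334961 + 133496]
      = 10 × 1468457
      = 14,684,570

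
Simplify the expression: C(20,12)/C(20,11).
3/4

C(n,k+1)/C(n,k) = (n−k)/(k+1). Here (20−11)/(11+1) = 9/12 = 3/4.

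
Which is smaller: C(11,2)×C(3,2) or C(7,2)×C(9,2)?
C(11,2)×C(3,2)

Solution: C(11,2)×C(3,2)=165, C(7,2)×C(9,2)=756.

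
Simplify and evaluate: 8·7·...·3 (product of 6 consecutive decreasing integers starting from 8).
20,160
This is P(8,6) = 8!/(2)! = 20,160.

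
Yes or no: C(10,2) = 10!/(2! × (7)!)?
No

Working:
The correct denominator is 2!×8!, giving C(10,2) = 45; the stated RHS is 10!/(2!×7!) = 360 ≠ 45, so the statement does not hold.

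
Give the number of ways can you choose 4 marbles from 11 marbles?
330

C(11,4) = 11! / (4! × (11-4)!)
         = 11! / (4! × 7!)
         = 330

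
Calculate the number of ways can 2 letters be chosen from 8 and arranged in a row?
56
P(8,2) = 8!/(8-2)! = 56.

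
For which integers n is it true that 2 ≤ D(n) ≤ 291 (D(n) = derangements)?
3, 4, 5, 6

Solution: Using D(n) = (n−1)[D(n−1) + D(n−2)] with D(1)=0, D(2)=1: D(2)=1; D(3)=2; D(4)=9; D(5)=44; D(6)=265; D(7)=1,854. So valid n = 3, 4, 5, 6.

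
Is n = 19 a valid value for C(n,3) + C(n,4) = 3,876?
No

Explanation: C(19,3) + C(19,4) = 969 + 3,876 = 4,845, which does not equal 3,876.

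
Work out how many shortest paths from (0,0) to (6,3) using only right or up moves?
84

Solution: Choose 6 rights from 9 moves: C(9,6) = 84.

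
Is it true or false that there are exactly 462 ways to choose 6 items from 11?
C(11,6) = 462.

Answer: True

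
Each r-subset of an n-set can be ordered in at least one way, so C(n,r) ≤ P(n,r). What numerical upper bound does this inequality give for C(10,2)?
90

Explanation: P(10,2) = 10·9 = 90, so C(10,2) ≤ 90. (The bound is loose by a factor of 2! = 2: C(10,2) = 90/2 = 45.)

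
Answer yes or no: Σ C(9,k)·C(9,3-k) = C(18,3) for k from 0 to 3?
Yes

Reasoning: Vandermonde's identity gives C(18,3) = 816; RHS C(18,3) = 816.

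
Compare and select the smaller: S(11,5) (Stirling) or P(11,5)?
P(11,5)

Solution: S(11,5) = 5·S(10,5) + S(10,4) = 5·42,525 + 34,105 = 246,730; P(11,5) = 55,440.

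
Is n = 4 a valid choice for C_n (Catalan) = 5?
No

Solution: C_4 = C(8,4)/(4+1) = 70/5 = 14, which does not equal 5.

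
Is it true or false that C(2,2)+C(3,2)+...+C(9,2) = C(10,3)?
True

Explanation: Hockey stick identity gives Σ = C(10,3) = 120; RHS C(10,3) = 120.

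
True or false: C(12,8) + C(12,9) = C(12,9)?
False

Explanation: Pascal's identity gives C(13,9) = 715, whereas C(12,9) = 220.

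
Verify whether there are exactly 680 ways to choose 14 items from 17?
C(17,14) = 680.
Final answer: True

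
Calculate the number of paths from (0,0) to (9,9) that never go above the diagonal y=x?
4,862
Counted by the Catalan number C_9: C_9 = C(18,9)/(9+1) = 48,620/10 = 4,862.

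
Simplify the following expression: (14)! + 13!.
93,405,312,000

Reasoning: (14)! + 13! = (14)·13! + 13! = (14+1)·13! = 15·13! = 93,405,312,000.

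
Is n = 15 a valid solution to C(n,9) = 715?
No
C(15,9) = 15·14·13·12·11·10·9·8·7/9! = 1,816,214,400/362,880 = 5,005, which does not equal 715.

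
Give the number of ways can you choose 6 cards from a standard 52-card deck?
C(52,6) = 20,358,520.
Final answer: 20,358,520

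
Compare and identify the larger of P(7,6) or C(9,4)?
P(7,6)

Working:
P(7,6)=5,040, C(9,4)=126.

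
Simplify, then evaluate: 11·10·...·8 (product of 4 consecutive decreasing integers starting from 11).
7,920

Solution: This is P(11,4) = 11!/(7)! = 7,920.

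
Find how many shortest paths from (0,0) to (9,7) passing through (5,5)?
3,780

Working:
To (5,5): C(10,5)=252. From there: C(6,4)=15. Total: 3,780.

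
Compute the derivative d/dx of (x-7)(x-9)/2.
d/dx[(x-7)(x-9)] = (x-9) + (x-7) = 2x - 16. Dividing by 2 gives (2x - 16)/2.
Final answer: (2x - 16)/2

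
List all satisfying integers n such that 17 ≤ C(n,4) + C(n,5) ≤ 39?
6

Solution: C(5,4)+C(5,5)=6; C(6,4)+C(6,5)=21; C(7,4)+C(7,5)=56. So valid n = 6.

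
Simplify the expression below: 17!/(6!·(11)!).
12,376

Working:
This is C(17,6) = 12,376.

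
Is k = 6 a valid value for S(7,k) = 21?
Yes

Reasoning: S(7,6) = 6·S(6,6) + S(6,5) = 6·1 + 15 = 21, which equals 21.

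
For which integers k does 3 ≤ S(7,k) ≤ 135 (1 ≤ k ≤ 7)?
2, 6

Reasoning: S(7,1)=1; S(7,2)=63; S(7,3)=301; S(7,4)=350; S(7,5)=140; S(7,6)=21; S(7,7)=1. So valid k = 2, 6.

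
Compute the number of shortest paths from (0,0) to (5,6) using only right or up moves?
462
Choose 5 rights from 11 moves: C(11,5) = 462.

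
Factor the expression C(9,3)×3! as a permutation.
C(9,3)×3! = [9!/(3!(6)!)]×3! = 9!/(6)! = P(9,3) = 504.
Final answer: P(9,3)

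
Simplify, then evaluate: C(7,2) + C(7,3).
By Pascal's identity: C(8,3) = 56.

Answer: 56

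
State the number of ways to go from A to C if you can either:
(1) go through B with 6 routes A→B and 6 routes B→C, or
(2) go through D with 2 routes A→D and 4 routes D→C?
44

Working:
Route via B: 6×6=36. Route via D: 2×4=8. Total: 44.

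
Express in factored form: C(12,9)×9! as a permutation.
C(12,9)×9! = [12!/(9!(3)!)]×9! = 12!/(3)! = P(12,9) = 79,833,600.
Final answer: P(12,9)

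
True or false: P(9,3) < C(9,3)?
False

Reasoning: P(9,3) = 504 and C(9,3) = 84; P(n,r) = r! × C(n,r) so P > C whenever r ≥ 2.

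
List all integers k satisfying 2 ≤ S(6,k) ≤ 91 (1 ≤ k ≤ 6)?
2, 3, 4, 5

Reasoning: S(6,1)=1; S(6,2)=31; S(6,3)=90; S(6,4)=65; S(6,5)=15; S(6,6)=1. So valid k = 2, 3, 4, 5.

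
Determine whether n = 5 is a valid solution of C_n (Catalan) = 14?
C_5 = C(10,5)/(5+1) = 252/6 = 42, which does not equal 14.
Final answer: No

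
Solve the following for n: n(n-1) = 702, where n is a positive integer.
27

Explanation: n² − n − 702 = 0, so n = (1 ± √(1 + 4·702))/2 = (1 ± √2,809)/2 = (1 ± 53)/2, i.e. n = 27 or n = -26. Taking the positive root, n = 27 (check: 27×26 = 702).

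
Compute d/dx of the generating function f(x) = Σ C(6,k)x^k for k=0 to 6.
Σ k·C(6,k)x^(k-1) for k=1 to 6

Solution: Term-by-term differentiation gives Σ k·C(6,k)x^{k-1} for k=1 to 6.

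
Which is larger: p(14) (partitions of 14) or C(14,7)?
C(14,7)

Explanation: Pentagonal recurrence p(n) = p(n−1) + p(n−2) − p(n−5) − p(n−7) + …: p(14) = p(13) + p(12) − p(9) − p(7) + p(2) = 101 + 77 − 30 − 15 + 2 = 135; C(14,7) = 3,432.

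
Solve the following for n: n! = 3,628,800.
n! is strictly increasing. 8! = 40,320, 9! = 362,880, 10! = 3,628,800 ✓. So n = 10.
Final answer: 10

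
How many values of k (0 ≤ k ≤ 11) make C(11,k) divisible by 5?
Checking C(11,k) mod 5 for k = 0..11: divisible at k = 2, 3, 4, 7, 8, 9. That's 6 values.

Answer: 6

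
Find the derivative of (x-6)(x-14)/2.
d/dx[(x-6)(x-14)] = (x-14) + (x-6) = 2x - 20. Dividing by 2 gives (2x - 20)/2.

Answer: (2x - 20)/2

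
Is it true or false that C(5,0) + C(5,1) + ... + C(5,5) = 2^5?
True

Solution: Binomial theorem with x = y = 1: Σ C(5,i) = (1+1)^5 = 2^5 = 32. The statement holds.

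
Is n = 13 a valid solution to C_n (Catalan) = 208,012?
C_13 = C(26,13)/(13+1) = 10,400,600/14 = 742,900, which does not equal 208,012.

Answer: No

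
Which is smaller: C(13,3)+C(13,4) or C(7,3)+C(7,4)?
C(7,3)+C(7,4)

Reasoning: First=1,001, Second=70.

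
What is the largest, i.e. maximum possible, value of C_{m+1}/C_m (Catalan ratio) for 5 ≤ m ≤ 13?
18/5

Working:
C_{m+1}/C_m = 2(2m+1)/(m+2), which increases with m. Maximum at m = 13: 2·27/15 = 18/5.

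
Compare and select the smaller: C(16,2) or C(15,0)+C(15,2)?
C(15,0)+C(15,2)

C(16,2)=120; C(15,0)+C(15,2)=1+105=106.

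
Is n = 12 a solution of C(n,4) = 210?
No

Working:
C(12,4) = 12·11·10·9/4! = 11,880/24 = 495, which does not equal 210.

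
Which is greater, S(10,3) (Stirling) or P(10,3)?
S(10,3)

Explanation: S(10,3) = 3·S(9,3) + S(9,2) = 3·3,025 + 255 = 9,330; P(10,3) = 720.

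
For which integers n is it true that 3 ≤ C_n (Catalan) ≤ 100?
3, 4, 5

C_2=2; C_3=5; C_4=14; C_5=42; C_6=132. So valid n = 3, 4, 5.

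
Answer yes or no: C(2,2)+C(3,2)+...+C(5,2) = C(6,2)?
No

Solution: Hockey stick identity gives Σ = C(6,3) = 20; RHS C(6,2) = 15.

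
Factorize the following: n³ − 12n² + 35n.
n(n − 5)(n − 7)
n³ − 12n² + 35n = n(n² − 12n + 35) = n(n − 5)(n − 7).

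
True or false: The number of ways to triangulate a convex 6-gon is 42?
False
Triangulations of a convex 6-gon are counted by the Catalan number C_4: C_4 = C(8,4)/(4+1) = 70/5 = 14.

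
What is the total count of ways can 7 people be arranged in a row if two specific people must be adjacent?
1,440

Solution: Treat pair as unit: (7-1)! arrangements × 2 internal orders = 1,440.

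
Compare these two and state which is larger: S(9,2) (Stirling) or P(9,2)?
S(9,2) = 2·S(8,2) + S(8,1) = 2·127 + 1 = 255; P(9,2) = 72.

Answer: S(9,2)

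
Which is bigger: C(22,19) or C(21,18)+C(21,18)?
C(21,18)+C(21,18)

Reasoning: C(22,19)=1,540; C(21,18)+C(21,18)=1,330+1,330=2,660.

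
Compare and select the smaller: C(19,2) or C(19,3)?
C(19,2)=171, C(19,3)=969.
Final answer: C(19,2)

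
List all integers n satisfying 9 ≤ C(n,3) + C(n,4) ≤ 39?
5, 6

Working:
C(4,3)+C(4,4)=5; C(5,3)+C(5,4)=15; C(6,3)+C(6,4)=35; C(7,3)+C(7,4)=70. So valid n = 5, 6.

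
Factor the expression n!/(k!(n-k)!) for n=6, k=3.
C(6,3) = 20

Solution: This is the binomial coefficient C(6,3) = 20.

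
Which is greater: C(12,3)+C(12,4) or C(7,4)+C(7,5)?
C(12,3)+C(12,4)

Reasoning: First=715, Second=56.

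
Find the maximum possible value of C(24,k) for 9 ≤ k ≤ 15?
2,704,156

Working:
C(24,k) is maximised at the centre of the row: C(24,12) = 2,704,156.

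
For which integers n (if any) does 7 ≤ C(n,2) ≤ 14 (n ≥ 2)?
5
C(4,2)=6; C(5,2)=10; C(6,2)=15. So valid n = 5.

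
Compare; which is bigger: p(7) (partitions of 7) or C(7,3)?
Pentagonal recurrence p(n) = p(n−1) + p(n−2) − p(n−5) − p(n−7) + …: p(7) = p(6) + p(5) − p(2) − p(0) = 11 + 7 − 2 − 1 = 15; C(7,3) = 35.

Answer: C(7,3)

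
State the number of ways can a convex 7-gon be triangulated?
Using the Catalan number formula: C_n = C(2n, n) / (n+1)
C_5 = C(10, 5) / (5+1)
     = 252 / 6
     = 42

Answer: 42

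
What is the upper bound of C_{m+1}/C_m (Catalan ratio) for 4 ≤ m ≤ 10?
7/2

Working:
C_{m+1}/C_m = 2(2m+1)/(m+2), which increases with m. Maximum at m = 10: 2·21/12 = 7/2.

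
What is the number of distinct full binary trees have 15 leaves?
2,674,440

Working:
Using the Catalan number formula: C_n = C(2n, n) / (n+1)
C_14 = C(28, 14) / (14+1)
     = 40116600 / 15
     = 2,674,440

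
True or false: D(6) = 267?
Derangements of 6 elements: D(6) = (6-1)·[D(5) + D(4)] = 5·[44 + 9] = 265.
Final answer: False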